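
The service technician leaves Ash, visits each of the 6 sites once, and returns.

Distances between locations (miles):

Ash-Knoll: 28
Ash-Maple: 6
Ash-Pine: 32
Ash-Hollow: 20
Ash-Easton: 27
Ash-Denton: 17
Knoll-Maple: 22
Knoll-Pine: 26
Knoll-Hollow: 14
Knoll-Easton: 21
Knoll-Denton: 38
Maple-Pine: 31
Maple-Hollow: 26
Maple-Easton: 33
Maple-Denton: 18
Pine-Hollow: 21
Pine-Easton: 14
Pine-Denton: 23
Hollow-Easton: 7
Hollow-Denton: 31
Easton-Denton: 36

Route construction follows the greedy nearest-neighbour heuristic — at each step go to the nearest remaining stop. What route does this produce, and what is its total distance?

Ash → [Maple:6 / Denton:17 / Hollow:20 / Easton:27 / Knoll:28 / Pine:32] → Maple (6)
Maple → [Denton:18 / Knoll:22 / Hollow:26 / Pine:31 / Easton:33] → Denton (18)
Denton → [Pine:23 / Hollow:31 / Easton:36 / Knoll:38] → Pine (23)
Pine → [Easton:14 / Hollow:21 / Knoll:26] → Easton (14)
Easton → [Hollow:7 / Knoll:21] → Hollow (7)
Hollow → [Knoll:14] → Knoll (14)
Return Knoll→Ash: 28.
Total = 6 + 18 + 23 + 14 + 7 + 14 + 28 = 110.

Total distance 110 miles via the nearest-neighbour route Ash → Maple → Denton → Pine → Easton → Hollow → Knoll → Ash.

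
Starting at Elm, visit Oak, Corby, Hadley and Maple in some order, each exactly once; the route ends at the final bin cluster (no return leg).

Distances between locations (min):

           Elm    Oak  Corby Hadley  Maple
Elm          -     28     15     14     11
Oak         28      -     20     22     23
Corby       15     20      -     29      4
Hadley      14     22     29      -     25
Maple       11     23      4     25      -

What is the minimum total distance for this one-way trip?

There are 4! = 24 possible orderings.
Elm → Oak → Corby → Hadley → Maple: 28+20+29+25 = 102
Elm → Oak → Corby → Maple → Hadley: 28+20+4+25 = 77
Elm → Oak → Hadley → Corby → Maple: 28+22+29+4 = 83
Elm → Oak → Hadley → Maple → Corby: 28+22+25+4 = 79
Elm → Oak → Maple → Corby → Hadley: 28+23+4+29 = 84
Elm → Oak → Maple → Hadley → Corby: 28+23+25+29 = 105
Elm → Corby → Oak → Hadley → Maple: 15+20+22+25 = 82
Elm → Corby → Oak → Maple → Hadley: 15+20+23+25 = 83
Elm → Corby → Hadley → Oak → Maple: 15+29+22+23 = 89
Elm → Corby → Hadley → Maple → Oak: 15+29+25+23 = 92
Elm → Corby → Maple → Oak → Hadley: 15+4+23+22 = 64
Elm → Corby → Maple → Hadley → Oak: 15+4+25+22 = 66
Elm → Hadley → Oak → Corby → Maple: 14+22+20+4 = 60
Elm → Hadley → Oak → Maple → Corby: 14+22+23+4 = 63
… (10 more)
Elm → Maple → Corby → Oak → Hadley: 11+4+20+22 = 57  ← best
The minimum is 57.
One shortest path: Elm → Maple → Corby → Oak → Hadley.

57 min — the minimum one-way total.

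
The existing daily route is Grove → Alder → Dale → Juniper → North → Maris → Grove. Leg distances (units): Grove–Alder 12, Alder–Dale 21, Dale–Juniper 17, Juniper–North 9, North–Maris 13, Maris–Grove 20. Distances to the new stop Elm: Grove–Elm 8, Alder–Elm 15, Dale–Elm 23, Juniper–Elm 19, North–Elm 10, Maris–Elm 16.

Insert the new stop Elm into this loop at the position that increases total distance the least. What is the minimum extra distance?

Insertion cost between consecutive stops i–j is d(i,Elm) + d(Elm,j) − d(i,j):
  between Grove and Alder: 8 + 15 − 12 = 11
  between Alder and Dale: 15 + 23 − 21 = 17
  between Dale and Juniper: 23 + 19 − 17 = 25
  between Juniper and North: 19 + 10 − 9 = 20
  between North and Maris: 10 + 16 − 13 = 13
  between Maris and Grove: 16 + 8 − 20 = 4
Cheapest insertion is between Maris and Grove, adding 4.
New total = 92 + 4 = 96.

Minimum extra distance: 4, inserting Elm between Maris and Grove.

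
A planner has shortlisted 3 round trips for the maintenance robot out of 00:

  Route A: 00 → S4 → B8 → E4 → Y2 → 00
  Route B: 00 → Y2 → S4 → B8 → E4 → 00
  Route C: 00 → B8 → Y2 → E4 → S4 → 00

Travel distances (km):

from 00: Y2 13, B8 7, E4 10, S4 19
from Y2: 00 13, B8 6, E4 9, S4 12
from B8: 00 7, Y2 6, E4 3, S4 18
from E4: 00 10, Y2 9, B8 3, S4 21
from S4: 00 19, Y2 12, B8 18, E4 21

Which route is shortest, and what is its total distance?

Route A: 19 + 18 + 3 + 9 + 13 = 62
Route B: 13 + 12 + 18 + 3 + 10 = 56
Route C: 7 + 6 + 9 + 21 + 19 = 62

56 km — Route B is the shortest.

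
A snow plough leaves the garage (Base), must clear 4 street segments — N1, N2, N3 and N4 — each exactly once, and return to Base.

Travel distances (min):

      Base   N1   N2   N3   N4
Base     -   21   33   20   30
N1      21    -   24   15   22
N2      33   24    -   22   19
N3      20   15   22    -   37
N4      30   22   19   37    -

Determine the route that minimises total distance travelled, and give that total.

With 4 stops there are 4!/2 = 12 distinct round trips (a route and its reverse cost the same).
Base-N1-N2-N3-N4-Base: 21+24+22+37+30 = 134
Base-N1-N2-N4-N3-Base: 21+24+19+37+20 = 121
Base-N1-N3-N2-N4-Base: 21+15+22+19+30 = 107
Base-N1-N3-N4-N2-Base: 21+15+37+19+33 = 125
Base-N1-N4-N2-N3-Base: 21+22+19+22+20 = 104
Base-N1-N4-N3-N2-Base: 21+22+37+22+33 = 135
Base-N2-N1-N3-N4-Base: 33+24+15+37+30 = 139
Base-N2-N1-N4-N3-Base: 33+24+22+37+20 = 136
Base-N2-N3-N1-N4-Base: 33+22+15+22+30 = 122
Base-N2-N4-N1-N3-Base: 33+19+22+15+20 = 109
Base-N3-N1-N2-N4-Base: 20+15+24+19+30 = 108
Base-N3-N2-N1-N4-Base: 20+22+24+22+30 = 118
The minimum is 104.
One optimal route: Base → N1 → N4 → N2 → N3 → Base (or its reverse).

Minimum total distance: 104 min.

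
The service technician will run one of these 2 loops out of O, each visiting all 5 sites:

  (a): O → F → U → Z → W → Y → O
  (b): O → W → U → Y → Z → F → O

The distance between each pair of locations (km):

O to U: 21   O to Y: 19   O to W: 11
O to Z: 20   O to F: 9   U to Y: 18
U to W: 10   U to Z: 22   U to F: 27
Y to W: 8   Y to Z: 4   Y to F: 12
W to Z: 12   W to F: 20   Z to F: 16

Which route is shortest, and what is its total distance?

(a): 9 + 27 + 22 + 12 + 8 + 19 = 97
(b): 11 + 10 + 18 + 4 + 16 + 9 = 68

68 km — (b) is the shortest.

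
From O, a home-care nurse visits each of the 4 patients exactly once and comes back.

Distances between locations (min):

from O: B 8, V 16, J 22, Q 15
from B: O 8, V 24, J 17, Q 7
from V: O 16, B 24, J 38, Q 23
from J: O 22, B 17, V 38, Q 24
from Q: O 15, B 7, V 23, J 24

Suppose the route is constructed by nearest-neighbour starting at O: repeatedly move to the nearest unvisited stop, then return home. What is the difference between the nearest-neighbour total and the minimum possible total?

O: B=8, Q=15, V=16, J=22 ⇒ B
B: Q=7, J=17, V=24 ⇒ Q
Q: V=23, J=24 ⇒ V
V: J=38 ⇒ J
NN route O → B → Q → V → J → O costs 98.
Optimal: O → V → Q → B → J → O costs 85 (by enumerating all 12 distinct tours).
Excess = 98 − 85 = 13.

Excess over optimum: 13 min.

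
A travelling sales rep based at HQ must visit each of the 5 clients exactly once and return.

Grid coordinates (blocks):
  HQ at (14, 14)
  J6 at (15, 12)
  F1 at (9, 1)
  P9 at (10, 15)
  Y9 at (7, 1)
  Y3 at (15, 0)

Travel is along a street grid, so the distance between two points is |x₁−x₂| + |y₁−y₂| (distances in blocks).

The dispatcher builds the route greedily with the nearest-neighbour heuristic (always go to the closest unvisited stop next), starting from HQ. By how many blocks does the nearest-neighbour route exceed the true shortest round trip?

6 blocks longer than the optimal tour.

From HQ: J6=3, P9=5, Y3=15, F1=18, Y9=20 → choose J6 (3).
From J6: P9=8, Y3=12, F1=17, Y9=19 → choose P9 (8).
From P9: F1=15, Y9=17, Y3=20 → choose F1 (15).
From F1: Y9=2, Y3=7 → choose Y9 (2).
From Y9: Y3=9 → choose Y3 (9).
NN route HQ → J6 → P9 → F1 → Y9 → Y3 → HQ costs 52.
Optimal: HQ → J6 → Y3 → F1 → Y9 → P9 → HQ costs 46 (by enumerating all 60 distinct tours).
Excess = 52 − 46 = 6.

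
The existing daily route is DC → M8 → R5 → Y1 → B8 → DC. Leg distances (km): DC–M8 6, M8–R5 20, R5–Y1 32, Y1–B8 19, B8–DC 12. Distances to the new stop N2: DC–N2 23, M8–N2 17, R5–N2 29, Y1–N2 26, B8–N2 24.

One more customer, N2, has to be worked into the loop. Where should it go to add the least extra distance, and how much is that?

Minimum extra distance: 23 km, inserting N2 between R5 and Y1.

Insertion cost between consecutive stops i–j is d(i,N2) + d(N2,j) − d(i,j):
  between DC and M8: 23 + 17 − 6 = 34
  between M8 and R5: 17 + 29 − 20 = 26
  between R5 and Y1: 29 + 26 − 32 = 23
  between Y1 and B8: 26 + 24 − 19 = 31
  between B8 and DC: 24 + 23 − 12 = 35
Cheapest insertion is between R5 and Y1, adding 23.
New total = 89 + 23 = 112.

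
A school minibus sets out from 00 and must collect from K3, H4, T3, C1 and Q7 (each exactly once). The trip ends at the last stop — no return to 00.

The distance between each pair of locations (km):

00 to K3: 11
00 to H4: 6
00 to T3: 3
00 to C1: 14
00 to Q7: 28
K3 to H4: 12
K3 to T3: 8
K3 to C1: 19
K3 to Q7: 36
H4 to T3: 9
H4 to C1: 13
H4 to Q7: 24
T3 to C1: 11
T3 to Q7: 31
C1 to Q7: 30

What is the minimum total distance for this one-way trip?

There are 5! = 120 possible orderings.
00 → K3 → H4 → T3 → C1 → Q7: 11+12+9+11+30 = 73
00 → K3 → H4 → T3 → Q7 → C1: 11+12+9+31+30 = 93
00 → K3 → H4 → C1 → T3 → Q7: 11+12+13+11+31 = 78
00 → K3 → H4 → C1 → Q7 → T3: 11+12+13+30+31 = 97
00 → K3 → H4 → Q7 → T3 → C1: 11+12+24+31+11 = 89
00 → K3 → H4 → Q7 → C1 → T3: 11+12+24+30+11 = 88
00 → K3 → T3 → H4 → C1 → Q7: 11+8+9+13+30 = 71
00 → K3 → T3 → H4 → Q7 → C1: 11+8+9+24+30 = 82
00 → K3 → T3 → C1 → H4 → Q7: 11+8+11+13+24 = 67
00 → K3 → T3 → C1 → Q7 → H4: 11+8+11+30+24 = 84
00 → K3 → T3 → Q7 → H4 → C1: 11+8+31+24+13 = 87
00 → K3 → T3 → Q7 → C1 → H4: 11+8+31+30+13 = 93
00 → K3 → C1 → H4 → T3 → Q7: 11+19+13+9+31 = 83
00 → K3 → C1 → H4 → Q7 → T3: 11+19+13+24+31 = 98
… (106 more)
00 → T3 → K3 → H4 → C1 → Q7: 3+8+12+13+30 = 66  ← best
The minimum is 66.
One shortest path: 00 → T3 → K3 → H4 → C1 → Q7.

Shortest open route: 66 km.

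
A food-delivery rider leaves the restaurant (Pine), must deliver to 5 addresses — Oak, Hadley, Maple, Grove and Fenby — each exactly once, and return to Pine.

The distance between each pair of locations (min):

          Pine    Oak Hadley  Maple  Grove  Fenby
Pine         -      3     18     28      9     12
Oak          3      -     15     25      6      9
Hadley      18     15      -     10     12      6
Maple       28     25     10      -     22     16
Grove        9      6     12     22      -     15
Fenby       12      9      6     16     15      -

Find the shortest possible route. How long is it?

Shortest round trip = 59 min.

With 5 stops there are 5!/2 = 60 distinct round trips (a route and its reverse cost the same).
Pine → Oak → Hadley → Maple → Grove → Fenby → Pine: 3+15+10+22+15+12 = 77
Pine → Oak → Hadley → Maple → Fenby → Grove → Pine: 3+15+10+16+15+9 = 68
Pine → Oak → Hadley → Grove → Maple → Fenby → Pine: 3+15+12+22+16+12 = 80
Pine → Oak → Hadley → Grove → Fenby → Maple → Pine: 3+15+12+15+16+28 = 89
Pine → Oak → Hadley → Fenby → Maple → Grove → Pine: 3+15+6+16+22+9 = 71
Pine → Oak → Hadley → Fenby → Grove → Maple → Pine: 3+15+6+15+22+28 = 89
Pine → Oak → Maple → Hadley → Grove → Fenby → Pine: 3+25+10+12+15+12 = 77
Pine → Oak → Maple → Hadley → Fenby → Grove → Pine: 3+25+10+6+15+9 = 68
Pine → Oak → Maple → Grove → Hadley → Fenby → Pine: 3+25+22+12+6+12 = 80
Pine → Oak → Maple → Grove → Fenby → Hadley → Pine: 3+25+22+15+6+18 = 89
Pine → Oak → Maple → Fenby → Hadley → Grove → Pine: 3+25+16+6+12+9 = 71
Pine → Oak → Maple → Fenby → Grove → Hadley → Pine: 3+25+16+15+12+18 = 89
Pine → Oak → Grove → Hadley → Maple → Fenby → Pine: 3+6+12+10+16+12 = 59
Pine → Oak → Grove → Hadley → Fenby → Maple → Pine: 3+6+12+6+16+28 = 71
… (46 more)
The minimum is 59.
One optimal route: Pine → Oak → Grove → Hadley → Maple → Fenby → Pine (or its reverse).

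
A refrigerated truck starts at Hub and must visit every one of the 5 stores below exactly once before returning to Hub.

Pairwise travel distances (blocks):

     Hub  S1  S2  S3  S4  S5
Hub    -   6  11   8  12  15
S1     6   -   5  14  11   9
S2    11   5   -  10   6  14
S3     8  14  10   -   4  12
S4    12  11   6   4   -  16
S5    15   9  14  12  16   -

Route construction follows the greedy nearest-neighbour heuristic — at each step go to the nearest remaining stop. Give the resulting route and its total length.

Total distance 48 blocks via the nearest-neighbour route Hub → S1 → S2 → S4 → S3 → S5 → Hub.

From Hub: distances to unvisited — S1=6, S3=8, S2=11, S4=12, S5=15. Nearest is S1 (6).
From S1: distances to unvisited — S2=5, S5=9, S4=11, S3=14. Nearest is S2 (5).
From S2: distances to unvisited — S4=6, S3=10, S5=14. Nearest is S4 (6).
From S4: distances to unvisited — S3=4, S5=16. Nearest is S3 (4).
From S3: distances to unvisited — S5=12. Nearest is S5 (12).
Return S5→Hub: 15.
Total = 6 + 5 + 6 + 4 + 12 + 15 = 48.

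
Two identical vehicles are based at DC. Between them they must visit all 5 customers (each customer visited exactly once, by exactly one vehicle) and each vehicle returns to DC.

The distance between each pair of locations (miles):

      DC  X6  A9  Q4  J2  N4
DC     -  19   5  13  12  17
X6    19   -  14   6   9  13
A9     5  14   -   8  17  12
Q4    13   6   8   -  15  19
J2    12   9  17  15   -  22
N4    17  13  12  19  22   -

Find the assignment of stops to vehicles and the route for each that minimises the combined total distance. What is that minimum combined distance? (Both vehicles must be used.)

There are 2^4 − 1 = 15 ways to divide the 5 stops into two non-empty groups. For each, the best each vehicle can do is its own shortest tour through its group:
  {X6} + {A9, Q4, J2, N4}: 38 + 63 = 101
  {A9} + {X6, Q4, J2, N4}: 10 + 63 = 73
  {X6, A9} + {Q4, J2, N4}: 38 + 63 = 101
  {Q4} + {X6, A9, J2, N4}: 26 + 51 = 77
  {X6, Q4} + {A9, J2, N4}: 38 + 51 = 89
  {A9, Q4} + {X6, J2, N4}: 26 + 51 = 77
  … (15 splits in total)
Best: vehicle 1 DC → A9 → DC = 10; vehicle 2 DC → J2 → X6 → Q4 → N4 → DC = 63; combined 73.

73 miles — the smallest possible combined total.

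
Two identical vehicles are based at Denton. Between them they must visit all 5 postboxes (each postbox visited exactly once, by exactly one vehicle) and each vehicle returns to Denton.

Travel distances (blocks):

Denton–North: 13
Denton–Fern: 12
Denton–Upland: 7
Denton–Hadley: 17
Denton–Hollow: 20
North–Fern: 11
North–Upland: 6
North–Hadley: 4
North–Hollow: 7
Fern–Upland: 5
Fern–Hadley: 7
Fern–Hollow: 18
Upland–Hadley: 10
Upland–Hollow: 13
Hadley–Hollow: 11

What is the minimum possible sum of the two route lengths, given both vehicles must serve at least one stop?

Try each way of splitting the stops between the two vehicles (each non-empty) and, for each split, find the best tour for each vehicle:
  {North} + {Fern, Upland, Hadley, Hollow}: 26 + 50 = 76
  {Fern} + {North, Upland, Hadley, Hollow}: 24 + 48 = 72
  {North, Fern} + {Upland, Hadley, Hollow}: 36 + 48 = 84
  {Upland} + {North, Fern, Hadley, Hollow}: 14 + 50 = 64
  {North, Upland} + {Fern, Hadley, Hollow}: 26 + 50 = 76
  {Fern, Upland} + {North, Hadley, Hollow}: 24 + 48 = 72
  … (15 splits in total)
Best: vehicle 1 Denton → Upland → Denton = 14; vehicle 2 Denton → North → Hollow → Hadley → Fern → Denton = 50; combined 64.

Minimum combined distance: 64 blocks.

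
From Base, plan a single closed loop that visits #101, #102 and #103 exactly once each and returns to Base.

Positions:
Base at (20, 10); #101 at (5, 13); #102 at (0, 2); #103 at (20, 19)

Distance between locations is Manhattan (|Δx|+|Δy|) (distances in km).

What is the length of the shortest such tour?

With 3 stops there are 3!/2 = 3 distinct round trips (a route and its reverse cost the same).
Base-#101-#102-#103-Base: 18+16+37+9 = 80
Base-#101-#103-#102-Base: 18+21+37+28 = 104
Base-#102-#101-#103-Base: 28+16+21+9 = 74
The minimum is 74.
One optimal route: Base → #102 → #101 → #103 → Base (or its reverse).

Minimum total distance: 74 km.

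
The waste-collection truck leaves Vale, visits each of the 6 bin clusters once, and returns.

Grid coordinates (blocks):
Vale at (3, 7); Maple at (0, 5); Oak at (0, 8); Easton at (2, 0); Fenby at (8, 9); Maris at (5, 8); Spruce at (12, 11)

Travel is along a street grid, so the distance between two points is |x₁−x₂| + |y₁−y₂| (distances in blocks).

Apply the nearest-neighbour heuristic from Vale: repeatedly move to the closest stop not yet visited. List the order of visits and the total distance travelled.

46 blocks along Vale → Maris → Fenby → Spruce → Oak → Maple → Easton → Vale.

At Vale the remaining stops are Maris 3, Oak 4, Maple 5, Fenby 7, Easton 8, Spruce 13; go to Maris.
At Maris the remaining stops are Fenby 4, Oak 5, Maple 8, Spruce 10, Easton 11; go to Fenby.
At Fenby the remaining stops are Spruce 6, Oak 9, Maple 12, Easton 15; go to Spruce.
At Spruce the remaining stops are Oak 15, Maple 18, Easton 21; go to Oak.
At Oak the remaining stops are Maple 3, Easton 10; go to Maple.
At Maple the remaining stops are Easton 7; go to Easton.
Return Easton→Vale: 8.
Total = 3 + 4 + 6 + 15 + 3 + 7 + 8 = 46.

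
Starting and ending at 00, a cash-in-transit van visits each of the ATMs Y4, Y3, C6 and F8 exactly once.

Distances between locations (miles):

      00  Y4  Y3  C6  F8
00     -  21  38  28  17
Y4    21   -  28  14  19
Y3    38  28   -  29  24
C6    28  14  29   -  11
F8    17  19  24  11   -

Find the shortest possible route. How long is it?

105 miles — the shortest possible round trip.

With 4 stops there are 4!/2 = 12 distinct round trips (a route and its reverse cost the same).
00→Y4→Y3→C6→F8→00: 21+28+29+11+17 = 106
00→Y4→Y3→F8→C6→00: 21+28+24+11+28 = 112
00→Y4→C6→Y3→F8→00: 21+14+29+24+17 = 105
00→Y4→C6→F8→Y3→00: 21+14+11+24+38 = 108
00→Y4→F8→Y3→C6→00: 21+19+24+29+28 = 121
00→Y4→F8→C6→Y3→00: 21+19+11+29+38 = 118
00→Y3→Y4→C6→F8→00: 38+28+14+11+17 = 108
00→Y3→Y4→F8→C6→00: 38+28+19+11+28 = 124
00→Y3→C6→Y4→F8→00: 38+29+14+19+17 = 117
00→Y3→F8→Y4→C6→00: 38+24+19+14+28 = 123
00→C6→Y4→Y3→F8→00: 28+14+28+24+17 = 111
00→C6→Y3→Y4→F8→00: 28+29+28+19+17 = 121
The minimum is 105.
One optimal route: 00 → Y4 → C6 → Y3 → F8 → 00 (or its reverse).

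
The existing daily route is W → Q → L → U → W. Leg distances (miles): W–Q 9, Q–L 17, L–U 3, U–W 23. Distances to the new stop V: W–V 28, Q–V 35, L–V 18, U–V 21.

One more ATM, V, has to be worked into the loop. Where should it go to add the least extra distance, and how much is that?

Insertion cost between consecutive stops i–j is d(i,V) + d(V,j) − d(i,j):
  between W and Q: 28 + 35 − 9 = 54
  between Q and L: 35 + 18 − 17 = 36
  between L and U: 18 + 21 − 3 = 36
  between U and W: 21 + 28 − 23 = 26
Cheapest insertion is between U and W, adding 26.
New total = 52 + 26 = 78.

+26 miles — insert V between U and W.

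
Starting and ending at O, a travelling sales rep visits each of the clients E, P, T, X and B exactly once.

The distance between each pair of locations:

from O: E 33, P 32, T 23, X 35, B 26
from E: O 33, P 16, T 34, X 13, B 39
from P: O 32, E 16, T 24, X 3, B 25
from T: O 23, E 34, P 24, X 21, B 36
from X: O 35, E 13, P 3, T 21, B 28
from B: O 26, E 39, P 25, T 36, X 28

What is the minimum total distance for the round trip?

There are 60 distinct closed tours to check (reversals are equivalent).
O → E → P → T → X → B → O: 33+16+24+21+28+26 = 148
O → E → P → T → B → X → O: 33+16+24+36+28+35 = 172
O → E → P → X → T → B → O: 33+16+3+21+36+26 = 135
O → E → P → X → B → T → O: 33+16+3+28+36+23 = 139
O → E → P → B → T → X → O: 33+16+25+36+21+35 = 166
O → E → P → B → X → T → O: 33+16+25+28+21+23 = 146
O → E → T → P → X → B → O: 33+34+24+3+28+26 = 148
O → E → T → P → B → X → O: 33+34+24+25+28+35 = 179
O → E → T → X → P → B → O: 33+34+21+3+25+26 = 142
O → E → T → X → B → P → O: 33+34+21+28+25+32 = 173
O → E → T → B → P → X → O: 33+34+36+25+3+35 = 166
O → E → T → B → X → P → O: 33+34+36+28+3+32 = 166
O → E → X → P → T → B → O: 33+13+3+24+36+26 = 135
O → E → X → P → B → T → O: 33+13+3+25+36+23 = 133
… (46 more)
O → T → E → X → P → B → O: 23+34+13+3+25+26 = 124  ← best
The minimum is 124.
One optimal route: O → T → E → X → P → B → O (or its reverse).

Minimum total distance: 124.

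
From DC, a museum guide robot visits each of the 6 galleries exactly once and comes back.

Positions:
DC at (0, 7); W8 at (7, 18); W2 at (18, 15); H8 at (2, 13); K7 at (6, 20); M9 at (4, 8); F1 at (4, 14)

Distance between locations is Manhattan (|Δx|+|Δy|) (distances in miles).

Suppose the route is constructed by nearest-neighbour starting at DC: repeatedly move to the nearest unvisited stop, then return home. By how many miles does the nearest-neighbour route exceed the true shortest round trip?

The nearest-neighbour route is 8 miles longer than optimal.

DC: M9=5, H8=8, F1=11, W8=18, K7=19, W2=26 ⇒ M9
M9: F1=6, H8=7, W8=13, K7=14, W2=21 ⇒ F1
F1: H8=3, W8=7, K7=8, W2=15 ⇒ H8
H8: W8=10, K7=11, W2=18 ⇒ W8
W8: K7=3, W2=14 ⇒ K7
K7: W2=17 ⇒ W2
NN route DC → M9 → F1 → H8 → W8 → K7 → W2 → DC costs 70.
Optimal: DC → H8 → W2 → W8 → K7 → F1 → M9 → DC costs 62 (by enumerating all 360 distinct tours).
Excess = 70 − 62 = 8.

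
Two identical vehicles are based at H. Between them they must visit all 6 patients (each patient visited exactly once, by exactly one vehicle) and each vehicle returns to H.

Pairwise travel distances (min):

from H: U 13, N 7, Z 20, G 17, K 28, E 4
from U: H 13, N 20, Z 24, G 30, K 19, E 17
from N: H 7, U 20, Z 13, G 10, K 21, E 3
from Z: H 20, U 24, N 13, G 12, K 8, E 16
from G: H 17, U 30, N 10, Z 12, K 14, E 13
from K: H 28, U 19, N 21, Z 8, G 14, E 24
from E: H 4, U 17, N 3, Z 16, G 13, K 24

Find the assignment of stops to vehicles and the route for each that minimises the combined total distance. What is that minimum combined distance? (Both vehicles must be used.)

Check every non-empty split of the stops between the two vehicles; for each half take its own optimal tour:
  {U} + {N, Z, G, K, E}: 26 + 59 = 85
  {N} + {U, Z, G, K, E}: 14 + 69 = 83
  {U, N} + {Z, G, K, E}: 40 + 59 = 99
  {Z} + {U, N, G, K, E}: 40 + 63 = 103
  {U, Z} + {N, G, K, E}: 57 + 59 = 116
  {N, Z} + {U, G, K, E}: 40 + 63 = 103
  … (31 splits in total)
  {U, N, Z, G, K} + {E}: 69 + 8 = 77  ← best
Best: vehicle 1 H → U → K → Z → G → N → H = 69; vehicle 2 H → E → H = 8; combined 77.

77 min — the smallest possible combined total.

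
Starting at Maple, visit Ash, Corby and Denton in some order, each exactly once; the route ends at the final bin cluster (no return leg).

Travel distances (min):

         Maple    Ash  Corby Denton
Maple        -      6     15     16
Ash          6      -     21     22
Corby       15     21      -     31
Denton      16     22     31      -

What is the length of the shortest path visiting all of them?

There are 3! = 6 possible orderings.
Maple → Ash → Corby → Denton: 6+21+31 = 58
Maple → Ash → Denton → Corby: 6+22+31 = 59
Maple → Corby → Ash → Denton: 15+21+22 = 58
Maple → Corby → Denton → Ash: 15+31+22 = 68
Maple → Denton → Ash → Corby: 16+22+21 = 59
Maple → Denton → Corby → Ash: 16+31+21 = 68
The minimum is 58.
One shortest path: Maple → Ash → Corby → Denton.

Shortest open route: 58 min.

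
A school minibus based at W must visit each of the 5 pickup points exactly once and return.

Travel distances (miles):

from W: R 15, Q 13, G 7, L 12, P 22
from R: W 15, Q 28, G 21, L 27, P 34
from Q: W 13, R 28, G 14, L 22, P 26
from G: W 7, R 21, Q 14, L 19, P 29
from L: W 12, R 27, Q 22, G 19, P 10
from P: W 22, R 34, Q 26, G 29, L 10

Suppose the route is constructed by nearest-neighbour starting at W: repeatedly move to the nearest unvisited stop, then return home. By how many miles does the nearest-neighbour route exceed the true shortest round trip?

From W: G=7, L=12, Q=13, R=15, P=22 → choose G (7).
From G: Q=14, L=19, R=21, P=29 → choose Q (14).
From Q: L=22, P=26, R=28 → choose L (22).
From L: P=10, R=27 → choose P (10).
From P: R=34 → choose R (34).
NN route W → G → Q → L → P → R → W costs 102.
Optimal: W → R → G → Q → P → L → W costs 98 (by enumerating all 60 distinct tours).
Excess = 102 − 98 = 4.

4 miles longer than the optimal tour.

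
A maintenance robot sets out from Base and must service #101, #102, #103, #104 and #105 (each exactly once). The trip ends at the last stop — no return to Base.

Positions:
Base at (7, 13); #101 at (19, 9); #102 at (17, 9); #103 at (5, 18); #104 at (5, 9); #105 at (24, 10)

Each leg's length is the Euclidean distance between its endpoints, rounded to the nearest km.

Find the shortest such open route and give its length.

There are 5! = 120 possible orderings.
Base→#101→#102→#103→#104→#105: 13+2+15+9+19 = 58
Base→#101→#102→#103→#105→#104: 13+2+15+21+19 = 70
Base→#101→#102→#104→#103→#105: 13+2+12+9+21 = 57
Base→#101→#102→#104→#105→#103: 13+2+12+19+21 = 67
Base→#101→#102→#105→#103→#104: 13+2+7+21+9 = 52
Base→#101→#102→#105→#104→#103: 13+2+7+19+9 = 50
Base→#101→#103→#102→#104→#105: 13+17+15+12+19 = 76
Base→#101→#103→#102→#105→#104: 13+17+15+7+19 = 71
Base→#101→#103→#104→#102→#105: 13+17+9+12+7 = 58
Base→#101→#103→#104→#105→#102: 13+17+9+19+7 = 65
Base→#101→#103→#105→#102→#104: 13+17+21+7+12 = 70
Base→#101→#103→#105→#104→#102: 13+17+21+19+12 = 82
Base→#101→#104→#102→#103→#105: 13+14+12+15+21 = 75
Base→#101→#104→#102→#105→#103: 13+14+12+7+21 = 67
… (106 more)
Base→#103→#104→#102→#101→#105: 5+9+12+2+5 = 33  ← best
The minimum is 33.
One shortest path: Base → #103 → #104 → #102 → #101 → #105.

Minimum one-way distance = 33 km.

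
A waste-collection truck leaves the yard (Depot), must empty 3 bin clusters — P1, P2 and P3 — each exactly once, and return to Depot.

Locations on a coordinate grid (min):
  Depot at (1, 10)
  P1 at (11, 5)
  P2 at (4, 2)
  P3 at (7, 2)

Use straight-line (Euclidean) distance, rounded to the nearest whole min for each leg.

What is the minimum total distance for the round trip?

With 3 stops there are 3!/2 = 3 distinct round trips (a route and its reverse cost the same).
Depot - P1 - P2 - P3 - Depot: 11+8+3+10 = 32
Depot - P1 - P3 - P2 - Depot: 11+5+3+9 = 28
Depot - P2 - P1 - P3 - Depot: 9+8+5+10 = 32
The minimum is 28.
One optimal route: Depot → P1 → P3 → P2 → Depot (or its reverse).

28 min — the shortest possible round trip.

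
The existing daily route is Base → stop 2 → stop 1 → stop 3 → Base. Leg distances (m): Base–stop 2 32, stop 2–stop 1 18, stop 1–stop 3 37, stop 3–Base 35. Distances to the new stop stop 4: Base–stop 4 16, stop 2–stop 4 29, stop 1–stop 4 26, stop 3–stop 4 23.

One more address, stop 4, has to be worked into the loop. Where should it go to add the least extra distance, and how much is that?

Insertion cost between consecutive stops i–j is d(i,stop 4) + d(stop 4,j) − d(i,j):
  between Base and stop 2: 16 + 29 − 32 = 13
  between stop 2 and stop 1: 29 + 26 − 18 = 37
  between stop 1 and stop 3: 26 + 23 − 37 = 12
  between stop 3 and Base: 23 + 16 − 35 = 4
Cheapest insertion is between stop 3 and Base, adding 4.
New total = 122 + 4 = 126.

Minimum extra distance: 4 m, inserting stop 4 between stop 3 and Base.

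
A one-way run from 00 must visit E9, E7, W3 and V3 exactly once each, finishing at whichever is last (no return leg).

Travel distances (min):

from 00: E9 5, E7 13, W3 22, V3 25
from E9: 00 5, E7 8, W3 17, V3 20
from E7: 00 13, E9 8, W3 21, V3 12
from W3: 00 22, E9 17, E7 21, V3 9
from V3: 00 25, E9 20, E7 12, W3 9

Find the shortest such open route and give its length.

There are 4! = 24 possible orderings.
00→E9→E7→W3→V3: 5+8+21+9 = 43
00→E9→E7→V3→W3: 5+8+12+9 = 34
00→E9→W3→E7→V3: 5+17+21+12 = 55
00→E9→W3→V3→E7: 5+17+9+12 = 43
00→E9→V3→E7→W3: 5+20+12+21 = 58
00→E9→V3→W3→E7: 5+20+9+21 = 55
00→E7→E9→W3→V3: 13+8+17+9 = 47
00→E7→E9→V3→W3: 13+8+20+9 = 50
00→E7→W3→E9→V3: 13+21+17+20 = 71
00→E7→W3→V3→E9: 13+21+9+20 = 63
00→E7→V3→E9→W3: 13+12+20+17 = 62
00→E7→V3→W3→E9: 13+12+9+17 = 51
00→W3→E9→E7→V3: 22+17+8+12 = 59
00→W3→E9→V3→E7: 22+17+20+12 = 71
… (10 more)
The minimum is 34.
One shortest path: 00 → E9 → E7 → V3 → W3.

Minimum one-way distance = 34 min.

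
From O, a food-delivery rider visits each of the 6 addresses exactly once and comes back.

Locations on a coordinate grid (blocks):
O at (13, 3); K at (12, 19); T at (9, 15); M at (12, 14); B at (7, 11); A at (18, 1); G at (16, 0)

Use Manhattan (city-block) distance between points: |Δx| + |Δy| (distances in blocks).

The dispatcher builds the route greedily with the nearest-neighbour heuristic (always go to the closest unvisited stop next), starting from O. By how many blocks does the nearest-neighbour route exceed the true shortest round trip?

From O: G=6, A=7, M=12, B=14, T=16, K=17 → choose G (6).
From G: A=3, M=18, B=20, T=22, K=23 → choose A (3).
From A: M=19, B=21, T=23, K=24 → choose M (19).
From M: T=4, K=5, B=8 → choose T (4).
From T: B=6, K=7 → choose B (6).
From B: K=13 → choose K (13).
NN route O → G → A → M → T → B → K → O costs 68.
Optimal: O → M → K → T → B → A → G → O costs 60 (by enumerating all 360 distinct tours).
Excess = 68 − 60 = 8.

Excess over optimum: 8 blocks.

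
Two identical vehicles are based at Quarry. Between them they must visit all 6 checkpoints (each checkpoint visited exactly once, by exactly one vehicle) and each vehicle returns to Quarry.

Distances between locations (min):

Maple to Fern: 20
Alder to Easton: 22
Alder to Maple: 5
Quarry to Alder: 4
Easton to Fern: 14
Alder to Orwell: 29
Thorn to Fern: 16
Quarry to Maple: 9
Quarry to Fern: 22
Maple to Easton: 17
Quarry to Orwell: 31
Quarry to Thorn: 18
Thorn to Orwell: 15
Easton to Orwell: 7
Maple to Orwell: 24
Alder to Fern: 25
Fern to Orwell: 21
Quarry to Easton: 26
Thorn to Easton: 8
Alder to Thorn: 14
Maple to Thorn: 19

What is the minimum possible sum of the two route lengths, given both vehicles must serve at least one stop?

Check every non-empty split of the stops between the two vehicles; for each half take its own optimal tour:
  {Alder} + {Maple, Thorn, Easton, Fern, Orwell}: 8 + 83 = 91
  {Maple} + {Alder, Thorn, Easton, Fern, Orwell}: 18 + 76 = 94
  {Alder, Maple} + {Thorn, Easton, Fern, Orwell}: 18 + 76 = 94
  {Thorn} + {Alder, Maple, Easton, Fern, Orwell}: 36 + 76 = 112
  {Alder, Thorn} + {Maple, Easton, Fern, Orwell}: 36 + 76 = 112
  {Maple, Thorn} + {Alder, Easton, Fern, Orwell}: 46 + 76 = 122
  … (31 splits in total)
Best: vehicle 1 Quarry → Alder → Quarry = 8; vehicle 2 Quarry → Maple → Fern → Easton → Orwell → Thorn → Quarry = 83; combined 91.

Minimum combined distance: 91 min.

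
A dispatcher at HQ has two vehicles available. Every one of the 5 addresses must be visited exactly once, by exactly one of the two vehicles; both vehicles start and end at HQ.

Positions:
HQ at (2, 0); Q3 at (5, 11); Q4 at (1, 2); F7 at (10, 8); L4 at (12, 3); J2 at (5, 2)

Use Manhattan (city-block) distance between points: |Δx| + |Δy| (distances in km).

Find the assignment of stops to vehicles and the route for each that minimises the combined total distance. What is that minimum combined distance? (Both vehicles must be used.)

48 km — the smallest possible combined total.

There are 2^4 − 1 = 15 ways to divide the 5 stops into two non-empty groups. For each, the best each vehicle can do is its own shortest tour through its group:
  {Q3} + {Q4, F7, L4, J2}: 28 + 38 = 66
  {Q4} + {Q3, F7, L4, J2}: 6 + 42 = 48
  {Q3, Q4} + {F7, L4, J2}: 30 + 36 = 66
  {F7} + {Q3, Q4, L4, J2}: 32 + 44 = 76
  {Q3, F7} + {Q4, L4, J2}: 38 + 28 = 66
  {Q4, F7} + {Q3, L4, J2}: 34 + 42 = 76
  … (15 splits in total)
Best: vehicle 1 HQ → Q4 → HQ = 6; vehicle 2 HQ → Q3 → F7 → L4 → J2 → HQ = 42; combined 48.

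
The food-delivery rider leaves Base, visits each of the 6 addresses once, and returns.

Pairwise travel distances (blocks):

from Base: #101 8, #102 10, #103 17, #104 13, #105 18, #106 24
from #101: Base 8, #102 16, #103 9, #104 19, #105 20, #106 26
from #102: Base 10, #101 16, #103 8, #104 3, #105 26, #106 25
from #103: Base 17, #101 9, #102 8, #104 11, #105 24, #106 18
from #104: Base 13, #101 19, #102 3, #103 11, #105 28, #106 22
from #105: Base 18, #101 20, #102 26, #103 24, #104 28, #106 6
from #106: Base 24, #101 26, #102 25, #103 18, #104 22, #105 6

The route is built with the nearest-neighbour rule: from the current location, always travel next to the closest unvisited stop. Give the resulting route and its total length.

From Base: distances to unvisited — #101=8, #102=10, #104=13, #103=17, #105=18, #106=24. Nearest is #101 (8).
From #101: distances to unvisited — #103=9, #102=16, #104=19, #105=20, #106=26. Nearest is #103 (9).
From #103: distances to unvisited — #102=8, #104=11, #106=18, #105=24. Nearest is #102 (8).
From #102: distances to unvisited — #104=3, #106=25, #105=26. Nearest is #104 (3).
From #104: distances to unvisited — #106=22, #105=28. Nearest is #106 (22).
From #106: distances to unvisited — #105=6. Nearest is #105 (6).
Return #105→Base: 18.
Total = 8 + 9 + 8 + 3 + 22 + 6 + 18 = 74.

Total distance 74 blocks via the nearest-neighbour route Base → #101 → #103 → #102 → #104 → #106 → #105 → Base.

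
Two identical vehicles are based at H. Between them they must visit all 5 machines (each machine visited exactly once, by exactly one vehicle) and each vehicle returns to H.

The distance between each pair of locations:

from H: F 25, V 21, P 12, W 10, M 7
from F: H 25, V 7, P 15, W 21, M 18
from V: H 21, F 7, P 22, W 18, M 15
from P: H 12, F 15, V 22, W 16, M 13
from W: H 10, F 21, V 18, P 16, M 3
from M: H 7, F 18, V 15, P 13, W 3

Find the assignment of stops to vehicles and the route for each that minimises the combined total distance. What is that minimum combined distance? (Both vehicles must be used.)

75 — the smallest possible combined total.

There are 2^4 − 1 = 15 ways to divide the 5 stops into two non-empty groups. For each, the best each vehicle can do is its own shortest tour through its group:
  {F} + {V, P, W, M}: 50 + 62 = 112
  {V} + {F, P, W, M}: 42 + 58 = 100
  {F, V} + {P, W, M}: 53 + 38 = 91
  {P} + {F, V, W, M}: 24 + 59 = 83
  {F, P} + {V, W, M}: 52 + 49 = 101
  {V, P} + {F, W, M}: 55 + 56 = 111
  … (15 splits in total)
  {F, V, P} + {W, M}: 55 + 20 = 75  ← best
Best: vehicle 1 H → V → F → P → H = 55; vehicle 2 H → W → M → H = 20; combined 75.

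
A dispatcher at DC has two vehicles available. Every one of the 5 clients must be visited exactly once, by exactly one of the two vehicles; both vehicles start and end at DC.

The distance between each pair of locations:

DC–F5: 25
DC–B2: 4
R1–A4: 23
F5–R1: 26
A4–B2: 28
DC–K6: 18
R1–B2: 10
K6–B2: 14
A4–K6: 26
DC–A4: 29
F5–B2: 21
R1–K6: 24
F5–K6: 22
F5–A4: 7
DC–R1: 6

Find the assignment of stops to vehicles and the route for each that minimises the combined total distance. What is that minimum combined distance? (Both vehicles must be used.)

Check every non-empty split of the stops between the two vehicles; for each half take its own optimal tour:
  {F5} + {R1, A4, K6, B2}: 50 + 73 = 123
  {R1} + {F5, A4, K6, B2}: 12 + 76 = 88
  {F5, R1} + {A4, K6, B2}: 57 + 73 = 130
  {A4} + {F5, R1, K6, B2}: 58 + 72 = 130
  {F5, A4} + {R1, K6, B2}: 61 + 48 = 109
  {R1, A4} + {F5, K6, B2}: 58 + 65 = 123
  … (15 splits in total)
  {F5, R1, A4, K6} + {B2}: 76 + 8 = 84  ← best
Best: vehicle 1 DC → R1 → A4 → F5 → K6 → DC = 76; vehicle 2 DC → B2 → DC = 8; combined 84.

Minimum combined distance: 84.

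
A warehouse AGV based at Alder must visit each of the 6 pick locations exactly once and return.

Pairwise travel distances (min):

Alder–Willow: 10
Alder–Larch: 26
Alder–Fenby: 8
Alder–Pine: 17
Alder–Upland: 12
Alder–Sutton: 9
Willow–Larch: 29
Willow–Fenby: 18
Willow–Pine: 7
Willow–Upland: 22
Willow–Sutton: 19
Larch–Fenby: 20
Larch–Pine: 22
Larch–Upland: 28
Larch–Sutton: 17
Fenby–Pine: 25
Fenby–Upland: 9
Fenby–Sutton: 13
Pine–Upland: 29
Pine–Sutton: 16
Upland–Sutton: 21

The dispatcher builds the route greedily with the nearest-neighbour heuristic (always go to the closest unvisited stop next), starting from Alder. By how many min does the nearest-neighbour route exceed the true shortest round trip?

Alder: Fenby=8, Sutton=9, Willow=10, Upland=12, Pine=17, Larch=26 ⇒ Fenby
Fenby: Upland=9, Sutton=13, Willow=18, Larch=20, Pine=25 ⇒ Upland
Upland: Sutton=21, Willow=22, Larch=28, Pine=29 ⇒ Sutton
Sutton: Pine=16, Larch=17, Willow=19 ⇒ Pine
Pine: Willow=7, Larch=22 ⇒ Willow
Willow: Larch=29 ⇒ Larch
NN route Alder → Fenby → Upland → Sutton → Pine → Willow → Larch → Alder costs 116.
Optimal: Alder → Willow → Pine → Larch → Sutton → Fenby → Upland → Alder costs 90 (by enumerating all 360 distinct tours).
Excess = 116 − 90 = 26.

The nearest-neighbour route is 26 min longer than optimal.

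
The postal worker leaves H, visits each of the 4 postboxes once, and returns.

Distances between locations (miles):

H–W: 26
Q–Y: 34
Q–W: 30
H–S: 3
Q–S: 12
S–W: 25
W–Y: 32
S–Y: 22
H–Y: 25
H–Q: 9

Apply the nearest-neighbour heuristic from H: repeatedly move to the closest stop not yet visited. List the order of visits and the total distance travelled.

Nearest-neighbour total = 102 miles; route H → S → Q → W → Y → H.

At H the remaining stops are S 3, Q 9, Y 25, W 26; go to S.
At S the remaining stops are Q 12, Y 22, W 25; go to Q.
At Q the remaining stops are W 30, Y 34; go to W.
At W the remaining stops are Y 32; go to Y.
Return Y→H: 25.
Total = 3 + 12 + 30 + 32 + 25 = 102.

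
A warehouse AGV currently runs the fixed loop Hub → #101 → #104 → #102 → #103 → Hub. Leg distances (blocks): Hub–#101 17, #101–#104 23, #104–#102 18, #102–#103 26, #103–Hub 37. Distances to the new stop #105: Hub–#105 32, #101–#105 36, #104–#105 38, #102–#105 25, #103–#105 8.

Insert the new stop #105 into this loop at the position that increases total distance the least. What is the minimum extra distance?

Insertion cost between consecutive stops i–j is d(i,#105) + d(#105,j) − d(i,j):
  between Hub and #101: 32 + 36 − 17 = 51
  between #101 and #104: 36 + 38 − 23 = 51
  between #104 and #102: 38 + 25 − 18 = 45
  between #102 and #103: 25 + 8 − 26 = 7
  between #103 and Hub: 8 + 32 − 37 = 3
Cheapest insertion is between #103 and Hub, adding 3.
New total = 121 + 3 = 124.

+3 blocks — insert #105 between #103 and Hub.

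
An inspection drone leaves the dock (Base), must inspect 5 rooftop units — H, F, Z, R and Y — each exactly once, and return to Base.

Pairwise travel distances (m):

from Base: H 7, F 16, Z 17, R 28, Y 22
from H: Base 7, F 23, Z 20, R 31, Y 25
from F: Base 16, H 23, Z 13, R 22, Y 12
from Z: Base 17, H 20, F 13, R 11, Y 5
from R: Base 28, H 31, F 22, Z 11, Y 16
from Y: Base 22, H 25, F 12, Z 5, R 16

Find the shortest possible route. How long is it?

Base-H-F-Z-R-Y-Base: 7+23+13+11+16+22 = 92
Base-H-F-Z-Y-R-Base: 7+23+13+5+16+28 = 92
Base-H-F-R-Z-Y-Base: 7+23+22+11+5+22 = 90
Base-H-F-R-Y-Z-Base: 7+23+22+16+5+17 = 90
Base-H-F-Y-Z-R-Base: 7+23+12+5+11+28 = 86
Base-H-F-Y-R-Z-Base: 7+23+12+16+11+17 = 86
Base-H-Z-F-R-Y-Base: 7+20+13+22+16+22 = 100
Base-H-Z-F-Y-R-Base: 7+20+13+12+16+28 = 96
Base-H-Z-R-F-Y-Base: 7+20+11+22+12+22 = 94
Base-H-Z-R-Y-F-Base: 7+20+11+16+12+16 = 82
Base-H-Z-Y-F-R-Base: 7+20+5+12+22+28 = 94
Base-H-Z-Y-R-F-Base: 7+20+5+16+22+16 = 86
Base-H-R-F-Z-Y-Base: 7+31+22+13+5+22 = 100
Base-H-R-F-Y-Z-Base: 7+31+22+12+5+17 = 94
… (46 more)
The minimum is 82.
One optimal route: Base → H → Z → R → Y → F → Base (or its reverse).

82 m — the shortest possible round trip.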